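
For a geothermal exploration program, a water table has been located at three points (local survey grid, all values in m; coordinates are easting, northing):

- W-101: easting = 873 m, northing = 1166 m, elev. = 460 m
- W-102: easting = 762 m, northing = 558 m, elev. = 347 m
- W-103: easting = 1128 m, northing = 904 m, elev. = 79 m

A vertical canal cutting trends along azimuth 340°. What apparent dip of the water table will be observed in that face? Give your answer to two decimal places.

36.44°

Two edge vectors: W-101→W-102 = (-111, -608, -113), W-101→W-103 = (255, -262, -381).
Normal n = (W-101→W-102) × (W-101→W-103) = (202042, -71106, 184122).
So ∂z/∂easting = −n_x/n_z = −1.09733 and ∂z/∂northing = −n_y/n_z = 0.38619.
Unit vector along 340° is (sin 340°, cos 340°) = (-0.3420, 0.9397).
Slope in that direction = a·(-0.3420) + b·(0.9397) = 0.73821.
Apparent dip = arctan|0.73821| = 36.44° (true dip is 49.3°, so apparent ≤ true as expected).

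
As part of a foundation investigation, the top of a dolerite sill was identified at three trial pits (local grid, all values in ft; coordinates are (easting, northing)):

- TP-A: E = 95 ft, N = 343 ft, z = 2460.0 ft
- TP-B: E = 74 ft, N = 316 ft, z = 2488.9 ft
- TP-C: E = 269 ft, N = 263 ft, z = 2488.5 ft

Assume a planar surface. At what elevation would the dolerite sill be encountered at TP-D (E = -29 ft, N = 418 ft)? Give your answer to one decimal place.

2423.8 ft

Let the plane be z = a·E + b·N + c.
TP-B−TP-A: −21a − 27b = 28.9;  TP-C−TP-A: 174a − 80b = 28.5.
Solving gives a = −0.24185, b = −0.88227.
Then c = 2460 − a·95 − b·343 = 2785.59.
At (-29, 418): z = 7.0 − 368.8 + 2785.59 = 2423.8 ft.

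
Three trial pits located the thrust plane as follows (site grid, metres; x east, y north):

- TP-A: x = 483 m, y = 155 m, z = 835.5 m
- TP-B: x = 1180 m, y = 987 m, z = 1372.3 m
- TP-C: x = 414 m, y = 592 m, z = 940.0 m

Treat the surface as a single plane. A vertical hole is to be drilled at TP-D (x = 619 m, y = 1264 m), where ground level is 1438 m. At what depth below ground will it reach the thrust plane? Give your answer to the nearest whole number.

210 m

Two edge vectors: TP-A→TP-B = (697, 832, 536.8), TP-A→TP-C = (-69, 437, 104.5).
Normal n = (TP-A→TP-B) × (TP-A→TP-C) = (-147637.6, -109875.7, 361997).
So ∂z/∂x = −n_x/n_z = 0.40784 and ∂z/∂y = −n_y/n_z = 0.30353.
Intercept c from TP-A: 835.5 − 196.99 − 47.05 = 591.47.
At (619, 1264): z_contact = 252.5 + 383.7 + 591.47 = 1227.6 m.
Depth below ground = 1438 − 1227.6 = 210 m.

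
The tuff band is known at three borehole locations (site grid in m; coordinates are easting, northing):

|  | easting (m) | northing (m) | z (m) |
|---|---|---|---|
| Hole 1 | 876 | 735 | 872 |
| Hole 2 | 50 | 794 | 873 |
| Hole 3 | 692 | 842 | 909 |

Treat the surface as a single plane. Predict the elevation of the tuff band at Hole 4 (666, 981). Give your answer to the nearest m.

963 m

Two edge vectors: Hole 1→Hole 2 = (-826, 59, 1), Hole 1→Hole 3 = (-184, 107, 37).
Normal n = (Hole 1→Hole 2) × (Hole 1→Hole 3) = (2076, 30378, -77526).
So ∂z/∂easting = −n_x/n_z = 0.02678 and ∂z/∂northing = −n_y/n_z = 0.39184.
Intercept c from Hole 1: 872 − 23.46 − 288.00 = 560.54.
At (666, 981): z = 17.8 + 384.4 + 560.54 = 962.8 m.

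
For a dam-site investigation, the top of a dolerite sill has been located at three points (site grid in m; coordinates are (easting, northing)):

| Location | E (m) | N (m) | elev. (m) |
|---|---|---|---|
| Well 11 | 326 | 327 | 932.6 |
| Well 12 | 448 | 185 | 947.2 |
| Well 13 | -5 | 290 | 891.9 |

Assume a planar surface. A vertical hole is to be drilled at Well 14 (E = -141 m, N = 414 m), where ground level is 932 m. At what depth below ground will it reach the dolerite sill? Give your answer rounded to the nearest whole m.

56 m

Let the plane be z = a·E + b·N + c.
Well 12−Well 11: 122a − 142b = 14.6;  Well 13−Well 11: −331a − 37b = −40.7.
Solving gives a = 0.12267, b = 0.00258.
Then c = 932.6 − a·326 − b·327 = 891.77.
At (-141, 414): z_contact = −17.3 + 1.1 + 891.77 = 875.5 m.
Depth below ground = 932 − 875.5 = 56 m.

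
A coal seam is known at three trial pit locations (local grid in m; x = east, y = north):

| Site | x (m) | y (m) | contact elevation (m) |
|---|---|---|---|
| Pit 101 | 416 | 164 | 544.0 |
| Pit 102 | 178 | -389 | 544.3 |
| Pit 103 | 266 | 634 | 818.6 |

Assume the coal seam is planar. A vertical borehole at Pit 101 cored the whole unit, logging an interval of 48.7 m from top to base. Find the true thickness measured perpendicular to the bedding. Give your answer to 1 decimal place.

Two edge vectors: Pit 101→Pit 102 = (-238, -553, 0.3), Pit 101→Pit 103 = (-150, 470, 274.6).
Normal n = (Pit 101→Pit 102) × (Pit 101→Pit 103) = (-151994.8, 65309.8, -194810).
So ∂z/∂x = −n_x/n_z = −0.78022 and ∂z/∂y = −n_y/n_z = 0.33525.
|∇z| = √(a²+b²) = 0.84920, so dip δ = arctan(0.84920) = 40.34°.
True thickness = vertical thickness × cos δ = 48.7 × cos 40.34° = 37.1 m.

37.1 m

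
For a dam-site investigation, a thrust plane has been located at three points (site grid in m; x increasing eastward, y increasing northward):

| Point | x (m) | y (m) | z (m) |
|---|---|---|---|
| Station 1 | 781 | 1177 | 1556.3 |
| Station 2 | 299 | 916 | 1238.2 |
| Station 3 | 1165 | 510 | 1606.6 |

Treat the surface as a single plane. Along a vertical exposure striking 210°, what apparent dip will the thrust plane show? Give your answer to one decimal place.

25.1°

Let the plane be z = a·x + b·y + c.
Station 2−Station 1: −482a − 261b = −318.1;  Station 3−Station 1: 384a − 667b = 50.3.
Solving gives a = 0.53425, b = 0.23216.
Unit vector along 210° is (sin 210°, cos 210°) = (-0.5000, -0.8660).
Slope in that direction = a·(-0.5000) + b·(-0.8660) = −0.46818.
Apparent dip = arctan|0.46818| = 25.1° (true dip is 30.2°, so apparent ≤ true as expected).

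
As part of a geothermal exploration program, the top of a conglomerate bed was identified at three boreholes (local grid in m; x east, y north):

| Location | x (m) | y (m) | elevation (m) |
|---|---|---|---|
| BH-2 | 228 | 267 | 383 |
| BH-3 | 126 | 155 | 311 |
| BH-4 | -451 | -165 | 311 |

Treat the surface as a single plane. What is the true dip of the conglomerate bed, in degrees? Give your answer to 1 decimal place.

56.0°

Let the plane be z = a·x + b·y + c.
BH-3−BH-2: −102a − 112b = −72;  BH-4−BH-2: −679a − 432b = −72.
Solving gives a = −0.72036, b = 1.29890.
Gradient magnitude |∇z| = √(a² + b²) = √(0.51892 + 1.68714) = 1.48528.
True dip = arctan(1.48528) = 56.0°, dipping toward SSE (azimuth ≈ 151°).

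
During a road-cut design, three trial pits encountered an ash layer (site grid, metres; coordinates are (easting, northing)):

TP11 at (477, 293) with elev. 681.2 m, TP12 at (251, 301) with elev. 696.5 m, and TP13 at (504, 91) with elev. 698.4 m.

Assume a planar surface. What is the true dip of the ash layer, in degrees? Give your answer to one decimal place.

Let the plane be z = a·E + b·N + c.
TP12−TP11: −226a + 8b = 15.3;  TP13−TP11: 27a − 202b = 17.2.
Solving gives a = −0.07105, b = −0.09465.
Gradient magnitude |∇z| = √(a² + b²) = √(0.00505 + 0.00896) = 0.11835.
True dip = arctan(0.11835) = 6.7°, dipping toward NE (azimuth ≈ 037°).

6.7°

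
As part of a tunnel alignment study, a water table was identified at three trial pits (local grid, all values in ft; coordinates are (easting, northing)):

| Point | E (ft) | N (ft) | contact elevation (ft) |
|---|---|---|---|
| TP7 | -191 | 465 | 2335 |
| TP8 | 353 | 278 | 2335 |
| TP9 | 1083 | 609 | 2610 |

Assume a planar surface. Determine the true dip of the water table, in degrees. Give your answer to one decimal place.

26.6°

Let the plane be z = a·E + b·N + c.
TP8−TP7: 544a − 187b = 0;  TP9−TP7: 1274a + 144b = 275.
Solving gives a = 0.16244, b = 0.47256.
Gradient magnitude |∇z| = √(a² + b²) = √(0.02639 + 0.22331) = 0.49970.
True dip = arctan(0.49970) = 26.6°, dipping toward SSW (azimuth ≈ 199°).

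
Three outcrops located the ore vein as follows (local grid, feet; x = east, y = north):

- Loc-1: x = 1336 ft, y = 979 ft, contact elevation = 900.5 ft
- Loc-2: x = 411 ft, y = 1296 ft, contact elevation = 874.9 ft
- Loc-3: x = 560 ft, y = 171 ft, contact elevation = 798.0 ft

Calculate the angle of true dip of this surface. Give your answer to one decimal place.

5.3°

Two edge vectors: Loc-1→Loc-2 = (-925, 317, -25.6), Loc-1→Loc-3 = (-776, -808, -102.5).
Normal n = (Loc-1→Loc-2) × (Loc-1→Loc-3) = (-53177.3, -74946.9, 993392).
So ∂z/∂x = −n_x/n_z = 0.05353 and ∂z/∂y = −n_y/n_z = 0.07545.
Gradient magnitude |∇z| = √(a² + b²) = √(0.00287 + 0.00569) = 0.09251.
True dip = arctan(0.09251) = 5.3°, dipping toward SW (azimuth ≈ 215°).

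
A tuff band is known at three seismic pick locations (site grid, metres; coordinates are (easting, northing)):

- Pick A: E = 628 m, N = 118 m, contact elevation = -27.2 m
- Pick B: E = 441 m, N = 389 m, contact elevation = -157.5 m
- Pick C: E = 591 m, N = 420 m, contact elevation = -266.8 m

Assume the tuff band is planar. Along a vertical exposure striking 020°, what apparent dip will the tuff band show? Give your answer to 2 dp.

44.92°

Two edge vectors: Pick A→Pick B = (-187, 271, -130.3), Pick A→Pick C = (-37, 302, -239.6).
Normal n = (Pick A→Pick B) × (Pick A→Pick C) = (-25581, -39984.1, -46447).
So ∂z/∂E = −n_x/n_z = −0.55076 and ∂z/∂N = −n_y/n_z = −0.86085.
Unit vector along 020° is (sin 20°, cos 20°) = (0.3420, 0.9397).
Slope in that direction = a·(0.3420) + b·(0.9397) = −0.99731.
Apparent dip = arctan|0.99731| = 44.92° (true dip is 45.6°, so apparent ≤ true as expected).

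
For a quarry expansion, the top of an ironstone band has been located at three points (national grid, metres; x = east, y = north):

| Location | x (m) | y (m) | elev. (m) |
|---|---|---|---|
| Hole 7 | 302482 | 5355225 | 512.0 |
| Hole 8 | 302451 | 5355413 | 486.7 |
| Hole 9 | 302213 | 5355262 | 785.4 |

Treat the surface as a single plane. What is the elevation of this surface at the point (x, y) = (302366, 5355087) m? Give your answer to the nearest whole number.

677 m

Let the plane be z = a·x + b·y + c.
Hole 8−Hole 7: −31a + 188b = −25.3;  Hole 9−Hole 7: −269a + 37b = 273.4.
Solving gives a = −1.05888316, b = −0.30917754.
Then c = 512 − a·302482 − b·5355225 = 1976520.40.
At (302366, 5355087): z = −320170.3 − 1655672.6 + 1976520.40 = 677.5 m.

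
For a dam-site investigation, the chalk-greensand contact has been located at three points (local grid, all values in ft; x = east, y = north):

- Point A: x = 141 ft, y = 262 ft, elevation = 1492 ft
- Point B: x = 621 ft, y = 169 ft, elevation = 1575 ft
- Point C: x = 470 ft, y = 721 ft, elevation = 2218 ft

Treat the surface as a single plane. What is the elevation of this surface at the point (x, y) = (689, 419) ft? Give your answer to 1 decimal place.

Two edge vectors: Point A→Point B = (480, -93, 83), Point A→Point C = (329, 459, 726).
Normal n = (Point A→Point B) × (Point A→Point C) = (-105615, -321173, 250917).
So ∂z/∂x = −n_x/n_z = 0.42092 and ∂z/∂y = −n_y/n_z = 1.28000.
Intercept c from Point A: 1492 − 59.35 − 335.36 = 1097.29.
At (689, 419): z = 290.0 + 536.3 + 1097.29 = 1923.6 ft.

1923.6 ft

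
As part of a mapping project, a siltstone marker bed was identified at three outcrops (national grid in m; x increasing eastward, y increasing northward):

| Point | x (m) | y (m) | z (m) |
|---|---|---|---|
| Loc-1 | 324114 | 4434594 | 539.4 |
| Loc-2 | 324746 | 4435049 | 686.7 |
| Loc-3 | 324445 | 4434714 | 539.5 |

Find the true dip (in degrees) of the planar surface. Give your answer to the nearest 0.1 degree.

Let the plane be z = a·x + b·y + c.
Loc-2−Loc-1: 632a + 455b = 147.3;  Loc-3−Loc-1: 331a + 120b = 0.1.
Solving gives a = −0.23581, b = 0.65128.
Gradient magnitude |∇z| = √(a² + b²) = √(0.05561 + 0.42417) = 0.69266.
True dip = arctan(0.69266) = 34.7°, dipping toward SSE (azimuth ≈ 160°).

34.7°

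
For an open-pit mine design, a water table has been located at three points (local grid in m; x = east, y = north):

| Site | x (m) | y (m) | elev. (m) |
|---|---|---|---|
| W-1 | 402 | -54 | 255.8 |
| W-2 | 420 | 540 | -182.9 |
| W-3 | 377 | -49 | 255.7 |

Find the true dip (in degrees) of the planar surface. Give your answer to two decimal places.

Two edge vectors: W-1→W-2 = (18, 594, -438.7), W-1→W-3 = (-25, 5, -0.1).
Normal n = (W-1→W-2) × (W-1→W-3) = (2134.1, 10969.3, 14940).
So ∂z/∂x = −n_x/n_z = −0.14284 and ∂z/∂y = −n_y/n_z = −0.73422.
Gradient magnitude |∇z| = √(a² + b²) = √(0.02040 + 0.53908) = 0.74799.
True dip = arctan(0.74799) = 36.80°, dipping toward N (azimuth ≈ 011°).

36.80°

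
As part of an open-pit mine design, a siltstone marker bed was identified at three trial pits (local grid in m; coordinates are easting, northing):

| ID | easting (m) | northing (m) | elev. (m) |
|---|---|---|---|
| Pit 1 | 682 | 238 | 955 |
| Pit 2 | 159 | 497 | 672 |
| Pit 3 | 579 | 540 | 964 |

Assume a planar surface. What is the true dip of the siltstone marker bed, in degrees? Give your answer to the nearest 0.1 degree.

35.6°

Let the plane be z = a·easting + b·northing + c.
Pit 2−Pit 1: −523a + 259b = −283;  Pit 3−Pit 1: −103a + 302b = 9.
Solving gives a = 0.66883, b = 0.25791.
Gradient magnitude |∇z| = √(a² + b²) = √(0.44734 + 0.06652) = 0.71684.
True dip = arctan(0.71684) = 35.6°, dipping toward WSW (azimuth ≈ 249°).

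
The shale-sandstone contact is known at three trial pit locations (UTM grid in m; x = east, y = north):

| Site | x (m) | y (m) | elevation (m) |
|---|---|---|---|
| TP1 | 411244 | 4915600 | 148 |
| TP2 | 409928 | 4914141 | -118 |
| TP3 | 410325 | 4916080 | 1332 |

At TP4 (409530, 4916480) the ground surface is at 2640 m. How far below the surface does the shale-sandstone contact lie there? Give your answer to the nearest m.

Two edge vectors: TP1→TP2 = (-1316, -1459, -266), TP1→TP3 = (-919, 480, 1184).
Normal n = (TP1→TP2) × (TP1→TP3) = (-1599776, 1802598, -1972501).
So ∂z/∂x = −n_x/n_z = −0.81103939 and ∂z/∂y = −n_y/n_z = 0.91386418.
Intercept c from TP1: 148 + 333535.08 − 4492190.74 = −4158507.66.
At (409530, 4916480): z_contact = −332145.0 + 4492994.9 − 4158507.66 = 2342.3 m.
Depth below ground = 2640 − 2342.3 = 298 m.

298 m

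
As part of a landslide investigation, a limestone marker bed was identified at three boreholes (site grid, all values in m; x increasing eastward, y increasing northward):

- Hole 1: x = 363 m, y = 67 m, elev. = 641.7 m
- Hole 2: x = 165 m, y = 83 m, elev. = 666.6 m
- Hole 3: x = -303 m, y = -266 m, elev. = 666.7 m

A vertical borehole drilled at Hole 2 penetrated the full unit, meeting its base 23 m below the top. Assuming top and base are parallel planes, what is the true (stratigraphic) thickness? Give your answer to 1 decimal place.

22.6 m

Two edge vectors: Hole 1→Hole 2 = (-198, 16, 24.9), Hole 1→Hole 3 = (-666, -333, 25).
Normal n = (Hole 1→Hole 2) × (Hole 1→Hole 3) = (8691.7, -11633.4, 76590).
So ∂z/∂x = −n_x/n_z = −0.11348 and ∂z/∂y = −n_y/n_z = 0.15189.
|∇z| = √(a²+b²) = 0.18960, so dip δ = arctan(0.18960) = 10.74°.
True thickness = vertical thickness × cos δ = 23 × cos 10.74° = 22.6 m.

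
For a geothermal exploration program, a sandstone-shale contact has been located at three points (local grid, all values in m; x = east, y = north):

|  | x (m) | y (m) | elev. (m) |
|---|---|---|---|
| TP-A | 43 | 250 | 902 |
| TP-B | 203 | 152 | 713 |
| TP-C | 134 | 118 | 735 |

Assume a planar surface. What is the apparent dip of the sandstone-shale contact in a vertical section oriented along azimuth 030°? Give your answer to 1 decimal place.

18.0°

Two edge vectors: TP-A→TP-B = (160, -98, -189), TP-A→TP-C = (91, -132, -167).
Normal n = (TP-A→TP-B) × (TP-A→TP-C) = (-8582, 9521, -12202).
So ∂z/∂x = −n_x/n_z = −0.70333 and ∂z/∂y = −n_y/n_z = 0.78028.
Unit vector along 030° is (sin 30°, cos 30°) = (0.5000, 0.8660).
Slope in that direction = a·(0.5000) + b·(0.8660) = 0.32408.
Apparent dip = arctan|0.32408| = 18.0° (true dip is 46.4°, so apparent ≤ true as expected).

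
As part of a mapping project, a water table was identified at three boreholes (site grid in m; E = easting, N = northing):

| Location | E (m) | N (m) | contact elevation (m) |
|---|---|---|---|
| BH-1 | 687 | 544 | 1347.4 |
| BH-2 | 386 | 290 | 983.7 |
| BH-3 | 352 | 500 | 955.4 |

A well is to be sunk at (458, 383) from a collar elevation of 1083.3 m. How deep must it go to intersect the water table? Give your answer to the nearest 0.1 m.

10.9 m

Two edge vectors: BH-1→BH-2 = (-301, -254, -363.7), BH-1→BH-3 = (-335, -44, -392).
Normal n = (BH-1→BH-2) × (BH-1→BH-3) = (83565.2, 3847.5, -71846).
So ∂z/∂E = −n_x/n_z = 1.16312 and ∂z/∂N = −n_y/n_z = 0.05355.
Intercept c from BH-1: 1347.4 − 799.06 − 29.13 = 519.21.
At (458, 383): z_contact = 532.71 + 20.51 + 519.21 = 1072.42 m.
Depth below ground = 1083.3 − 1072.42 = 10.9 m.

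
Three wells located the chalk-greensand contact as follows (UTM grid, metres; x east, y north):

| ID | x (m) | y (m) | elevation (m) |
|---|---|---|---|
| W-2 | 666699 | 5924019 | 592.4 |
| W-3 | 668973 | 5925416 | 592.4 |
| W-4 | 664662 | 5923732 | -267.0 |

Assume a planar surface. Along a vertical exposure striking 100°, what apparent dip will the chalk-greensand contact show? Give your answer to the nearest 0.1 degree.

Let the plane be z = a·x + b·y + c.
W-3−W-2: 2274a + 1397b = 0;  W-4−W-2: −2037a − 287b = −859.4.
Solving gives a = 0.54745, b = −0.89112.
Unit vector along 100° is (sin 100°, cos 100°) = (0.9848, -0.1736).
Slope in that direction = a·(0.9848) + b·(-0.1736) = 0.69387.
Apparent dip = arctan|0.69387| = 34.8° (true dip is 46.3°, so apparent ≤ true as expected).

34.8°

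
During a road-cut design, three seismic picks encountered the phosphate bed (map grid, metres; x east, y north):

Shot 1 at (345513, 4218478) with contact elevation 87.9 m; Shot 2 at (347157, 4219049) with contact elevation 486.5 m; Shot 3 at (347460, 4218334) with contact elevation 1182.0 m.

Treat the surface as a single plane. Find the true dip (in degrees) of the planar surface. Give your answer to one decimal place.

42.4°

Let the plane be z = a·x + b·y + c.
Shot 2−Shot 1: 1644a + 571b = 398.6;  Shot 3−Shot 1: 1947a − 144b = 1094.1.
Solving gives a = 0.50585, b = −0.75836.
Gradient magnitude |∇z| = √(a² + b²) = √(0.25589 + 0.57511) = 0.91159.
True dip = arctan(0.91159) = 42.4°, dipping toward NNW (azimuth ≈ 326°).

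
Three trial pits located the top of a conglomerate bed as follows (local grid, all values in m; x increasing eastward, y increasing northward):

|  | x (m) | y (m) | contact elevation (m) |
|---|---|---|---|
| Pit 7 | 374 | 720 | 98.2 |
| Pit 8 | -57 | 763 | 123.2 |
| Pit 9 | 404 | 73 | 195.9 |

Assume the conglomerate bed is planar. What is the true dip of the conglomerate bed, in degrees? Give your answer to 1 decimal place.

Two edge vectors: Pit 7→Pit 8 = (-431, 43, 25), Pit 7→Pit 9 = (30, -647, 97.7).
Normal n = (Pit 7→Pit 8) × (Pit 7→Pit 9) = (20376.1, 42858.7, 277567).
So ∂z/∂x = −n_x/n_z = −0.07341 and ∂z/∂y = −n_y/n_z = −0.15441.
Gradient magnitude |∇z| = √(a² + b²) = √(0.00539 + 0.02384) = 0.17097.
True dip = arctan(0.17097) = 9.7°, dipping toward NNE (azimuth ≈ 025°).

9.7°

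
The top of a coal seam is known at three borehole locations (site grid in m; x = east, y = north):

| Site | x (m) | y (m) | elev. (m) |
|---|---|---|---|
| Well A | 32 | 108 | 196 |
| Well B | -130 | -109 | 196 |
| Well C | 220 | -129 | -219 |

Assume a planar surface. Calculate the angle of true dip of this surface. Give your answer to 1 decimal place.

54.8°

Two edge vectors: Well A→Well B = (-162, -217, 0), Well A→Well C = (188, -237, -415).
Normal n = (Well A→Well B) × (Well A→Well C) = (90055, -67230, 79190).
So ∂z/∂x = −n_x/n_z = −1.13720 and ∂z/∂y = −n_y/n_z = 0.84897.
Gradient magnitude |∇z| = √(a² + b²) = √(1.29323 + 0.72075) = 1.41915.
True dip = arctan(1.41915) = 54.8°, dipping toward SE (azimuth ≈ 127°).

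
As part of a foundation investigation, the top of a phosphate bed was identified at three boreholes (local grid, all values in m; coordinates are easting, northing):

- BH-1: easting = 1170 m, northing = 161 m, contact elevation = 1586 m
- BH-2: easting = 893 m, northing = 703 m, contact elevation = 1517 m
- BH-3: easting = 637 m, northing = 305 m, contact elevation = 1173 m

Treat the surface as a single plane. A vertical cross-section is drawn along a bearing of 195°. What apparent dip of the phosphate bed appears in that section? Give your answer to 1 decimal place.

27.6°

Two edge vectors: BH-1→BH-2 = (-277, 542, -69), BH-1→BH-3 = (-533, 144, -413).
Normal n = (BH-1→BH-2) × (BH-1→BH-3) = (-213910, -77624, 248998).
So ∂z/∂easting = −n_x/n_z = 0.85908 and ∂z/∂northing = −n_y/n_z = 0.31175.
Unit vector along 195° is (sin 195°, cos 195°) = (-0.2588, -0.9659).
Slope in that direction = a·(-0.2588) + b·(-0.9659) = −0.52347.
Apparent dip = arctan|0.52347| = 27.6° (true dip is 42.4°, so apparent ≤ true as expected).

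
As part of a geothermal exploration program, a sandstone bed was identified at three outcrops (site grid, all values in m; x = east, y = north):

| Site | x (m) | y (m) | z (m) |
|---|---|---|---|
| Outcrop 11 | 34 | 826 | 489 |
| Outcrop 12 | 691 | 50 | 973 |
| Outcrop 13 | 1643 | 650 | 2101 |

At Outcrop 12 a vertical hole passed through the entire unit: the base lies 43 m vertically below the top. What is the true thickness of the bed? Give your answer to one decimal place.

29.5 m

Two edge vectors: Outcrop 11→Outcrop 12 = (657, -776, 484), Outcrop 11→Outcrop 13 = (1609, -176, 1612).
Normal n = (Outcrop 11→Outcrop 12) × (Outcrop 11→Outcrop 13) = (-1165728, -280328, 1132952).
So ∂z/∂x = −n_x/n_z = 1.02893 and ∂z/∂y = −n_y/n_z = 0.24743.
|∇z| = √(a²+b²) = 1.05826, so dip δ = arctan(1.05826) = 46.62°.
True thickness = vertical thickness × cos δ = 43 × cos 46.62° = 29.5 m.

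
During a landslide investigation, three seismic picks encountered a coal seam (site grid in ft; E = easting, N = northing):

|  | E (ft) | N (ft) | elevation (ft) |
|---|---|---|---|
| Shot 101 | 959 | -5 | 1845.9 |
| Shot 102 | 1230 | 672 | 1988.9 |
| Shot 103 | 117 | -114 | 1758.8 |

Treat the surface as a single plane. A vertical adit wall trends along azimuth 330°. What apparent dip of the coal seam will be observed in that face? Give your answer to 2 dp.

Two edge vectors: Shot 101→Shot 102 = (271, 677, 143), Shot 101→Shot 103 = (-842, -109, -87.1).
Normal n = (Shot 101→Shot 102) × (Shot 101→Shot 103) = (-43379.7, -96801.9, 540495).
So ∂z/∂E = −n_x/n_z = 0.08026 and ∂z/∂N = −n_y/n_z = 0.17910.
Unit vector along 330° is (sin 330°, cos 330°) = (-0.5000, 0.8660).
Slope in that direction = a·(-0.5000) + b·(0.8660) = 0.11497.
Apparent dip = arctan|0.11497| = 6.56° (true dip is 11.1°, so apparent ≤ true as expected).

6.56°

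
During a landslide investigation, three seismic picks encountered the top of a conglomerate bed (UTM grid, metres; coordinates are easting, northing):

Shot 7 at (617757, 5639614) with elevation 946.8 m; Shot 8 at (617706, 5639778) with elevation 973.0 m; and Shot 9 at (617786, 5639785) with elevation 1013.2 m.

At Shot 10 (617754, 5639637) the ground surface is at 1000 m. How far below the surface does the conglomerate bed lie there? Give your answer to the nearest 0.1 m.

47.6 m

Let the plane be z = a·easting + b·northing + c.
Shot 8−Shot 7: −51a + 164b = 26.2;  Shot 9−Shot 7: 29a + 171b = 66.4.
Solving gives a = 0.475580619, b = 0.307650070.
Then c = 946.8 − a·617757 − b·5639614 = −2027874.10.
At (617754, 5639637): z_contact = 293791.83 + 1735034.72 − 2027874.10 = 952.45 m.
Depth below ground = 1000 − 952.45 = 47.6 m.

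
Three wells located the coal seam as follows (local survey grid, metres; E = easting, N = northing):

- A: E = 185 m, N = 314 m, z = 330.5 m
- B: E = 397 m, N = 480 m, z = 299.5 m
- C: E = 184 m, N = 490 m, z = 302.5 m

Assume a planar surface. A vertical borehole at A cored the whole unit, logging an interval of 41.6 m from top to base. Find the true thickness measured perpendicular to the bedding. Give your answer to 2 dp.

41.07 m

Let the plane be z = a·E + b·N + c.
B−A: 212a + 166b = −31;  C−A: −1a + 176b = −28.
Solving gives a = −0.02156, b = −0.15921.
|∇z| = √(a²+b²) = 0.16067, so dip δ = arctan(0.16067) = 9.13°.
True thickness = vertical thickness × cos δ = 41.6 × cos 9.13° = 41.07 m.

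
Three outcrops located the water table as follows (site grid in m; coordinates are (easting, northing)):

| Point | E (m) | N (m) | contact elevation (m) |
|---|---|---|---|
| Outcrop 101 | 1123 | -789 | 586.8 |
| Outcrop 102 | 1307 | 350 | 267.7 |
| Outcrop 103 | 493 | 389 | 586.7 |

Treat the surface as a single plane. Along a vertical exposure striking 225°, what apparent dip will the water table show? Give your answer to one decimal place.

23.6°

Let the plane be z = a·E + b·N + c.
Outcrop 102−Outcrop 101: 184a + 1139b = −319.1;  Outcrop 103−Outcrop 101: −630a + 1178b = −0.1.
Solving gives a = −0.40220, b = −0.21518.
Unit vector along 225° is (sin 225°, cos 225°) = (-0.7071, -0.7071).
Slope in that direction = a·(-0.7071) + b·(-0.7071) = 0.43656.
Apparent dip = arctan|0.43656| = 23.6° (true dip is 24.5°, so apparent ≤ true as expected).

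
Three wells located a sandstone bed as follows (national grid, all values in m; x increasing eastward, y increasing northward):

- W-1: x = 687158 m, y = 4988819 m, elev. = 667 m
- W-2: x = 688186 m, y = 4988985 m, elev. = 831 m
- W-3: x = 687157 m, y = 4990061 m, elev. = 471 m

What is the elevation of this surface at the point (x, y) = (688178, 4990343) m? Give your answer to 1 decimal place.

Let the plane be z = a·x + b·y + c.
W-2−W-1: 1028a + 166b = 164;  W-3−W-1: −1a + 1242b = −196.
Solving gives a = 0.184991957, b = −0.157661037.
Then c = 667 − a·687158 − b·4988819 = 660090.67.
At (688178, 4990343): z = 127307.4 − 786782.7 + 660090.67 = 615.4 m.

615.4 m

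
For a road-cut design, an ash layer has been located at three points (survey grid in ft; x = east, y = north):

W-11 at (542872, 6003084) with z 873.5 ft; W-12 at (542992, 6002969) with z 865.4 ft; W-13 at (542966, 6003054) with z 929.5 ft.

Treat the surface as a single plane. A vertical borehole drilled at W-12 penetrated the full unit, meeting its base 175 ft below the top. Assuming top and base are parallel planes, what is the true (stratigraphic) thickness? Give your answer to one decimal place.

102.1 ft

Two edge vectors: W-11→W-12 = (120, -115, -8.1), W-11→W-13 = (94, -30, 56).
Normal n = (W-11→W-12) × (W-11→W-13) = (-6683, -7481.4, 7210).
So ∂z/∂x = −n_x/n_z = 0.92691 and ∂z/∂y = −n_y/n_z = 1.03764.
|∇z| = √(a²+b²) = 1.39135, so dip δ = arctan(1.39135) = 54.29°.
True thickness = vertical thickness × cos δ = 175 × cos 54.29° = 102.1 ft.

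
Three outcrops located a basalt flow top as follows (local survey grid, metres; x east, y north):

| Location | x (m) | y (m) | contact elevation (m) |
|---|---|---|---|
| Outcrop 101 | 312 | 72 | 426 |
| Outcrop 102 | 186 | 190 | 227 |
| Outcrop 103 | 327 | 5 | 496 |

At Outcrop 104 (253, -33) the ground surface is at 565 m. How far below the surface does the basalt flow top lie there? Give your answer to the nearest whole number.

Two edge vectors: Outcrop 101→Outcrop 102 = (-126, 118, -199), Outcrop 101→Outcrop 103 = (15, -67, 70).
Normal n = (Outcrop 101→Outcrop 102) × (Outcrop 101→Outcrop 103) = (-5073, 5835, 6672).
So ∂z/∂x = −n_x/n_z = 0.76034 and ∂z/∂y = −n_y/n_z = −0.87455.
Intercept c from Outcrop 101: 426 − 237.23 + 62.97 = 251.74.
At (253, -33): z_contact = 192.4 + 28.9 + 251.74 = 473.0 m.
Depth below ground = 565 − 473.0 = 92 m.

92 m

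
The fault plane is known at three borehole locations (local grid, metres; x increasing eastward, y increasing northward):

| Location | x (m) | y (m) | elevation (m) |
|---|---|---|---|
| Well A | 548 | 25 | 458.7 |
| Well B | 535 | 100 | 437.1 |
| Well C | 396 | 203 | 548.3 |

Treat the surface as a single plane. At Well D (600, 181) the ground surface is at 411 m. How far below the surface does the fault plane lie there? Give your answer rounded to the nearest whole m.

Let the plane be z = a·x + b·y + c.
Well B−Well A: −13a + 75b = −21.6;  Well C−Well A: −152a + 178b = 89.6.
Solving gives a = −1.16276, b = −0.48954.
Then c = 458.7 − a·548 − b·25 = 1108.13.
At (600, 181): z_contact = −697.7 − 88.6 + 1108.13 = 321.9 m.
Depth below ground = 411 − 321.9 = 89 m.

89 m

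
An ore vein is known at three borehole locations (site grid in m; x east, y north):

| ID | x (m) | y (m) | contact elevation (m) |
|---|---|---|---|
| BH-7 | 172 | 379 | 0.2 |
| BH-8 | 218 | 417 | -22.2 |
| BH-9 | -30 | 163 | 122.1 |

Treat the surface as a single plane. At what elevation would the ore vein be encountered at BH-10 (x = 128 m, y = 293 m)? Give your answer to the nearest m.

Two edge vectors: BH-7→BH-8 = (46, 38, -22.4), BH-7→BH-9 = (-202, -216, 121.9).
Normal n = (BH-7→BH-8) × (BH-7→BH-9) = (-206.2, -1082.6, -2260).
So ∂z/∂x = −n_x/n_z = −0.09124 and ∂z/∂y = −n_y/n_z = −0.47903.
Intercept c from BH-7: 0.2 + 15.69 + 181.55 = 197.44.
At (128, 293): z = −11.7 − 140.4 + 197.44 = 45.4 m.

45 m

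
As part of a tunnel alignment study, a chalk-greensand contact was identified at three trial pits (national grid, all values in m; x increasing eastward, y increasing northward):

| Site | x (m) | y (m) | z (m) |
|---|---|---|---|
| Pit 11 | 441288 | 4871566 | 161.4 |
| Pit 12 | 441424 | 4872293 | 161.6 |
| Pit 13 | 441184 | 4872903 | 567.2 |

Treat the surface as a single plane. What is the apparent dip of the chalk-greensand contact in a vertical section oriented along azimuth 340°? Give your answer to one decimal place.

Two edge vectors: Pit 11→Pit 12 = (136, 727, 0.2), Pit 11→Pit 13 = (-104, 1337, 405.8).
Normal n = (Pit 11→Pit 12) × (Pit 11→Pit 13) = (294749.2, -55209.6, 257440).
So ∂z/∂x = −n_x/n_z = −1.14492 and ∂z/∂y = −n_y/n_z = 0.21446.
Unit vector along 340° is (sin 340°, cos 340°) = (-0.3420, 0.9397).
Slope in that direction = a·(-0.3420) + b·(0.9397) = 0.59311.
Apparent dip = arctan|0.59311| = 30.7° (true dip is 49.4°, so apparent ≤ true as expected).

30.7°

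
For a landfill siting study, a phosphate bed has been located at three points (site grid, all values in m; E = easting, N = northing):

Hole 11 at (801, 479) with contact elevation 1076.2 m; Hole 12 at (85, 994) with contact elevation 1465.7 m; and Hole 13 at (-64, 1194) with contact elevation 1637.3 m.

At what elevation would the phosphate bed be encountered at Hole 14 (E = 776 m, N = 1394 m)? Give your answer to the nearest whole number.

1965 m

Let the plane be z = a·E + b·N + c.
Hole 12−Hole 11: −716a + 515b = 389.5;  Hole 13−Hole 11: −865a + 715b = 561.1.
Solving gives a = 0.15759, b = 0.97540.
Then c = 1076.2 − a·801 − b·479 = 482.76.
At (776, 1394): z = 122.3 + 1359.7 + 482.76 = 1964.8 m.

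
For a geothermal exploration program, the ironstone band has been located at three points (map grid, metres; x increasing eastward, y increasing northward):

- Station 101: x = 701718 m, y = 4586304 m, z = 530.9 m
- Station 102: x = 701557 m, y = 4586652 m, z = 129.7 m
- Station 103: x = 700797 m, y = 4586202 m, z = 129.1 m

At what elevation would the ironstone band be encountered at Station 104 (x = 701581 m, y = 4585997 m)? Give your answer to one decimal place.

Two edge vectors: Station 101→Station 102 = (-161, 348, -401.2), Station 101→Station 103 = (-921, -102, -401.8).
Normal n = (Station 101→Station 102) × (Station 101→Station 103) = (-180748.8, 304815.4, 336930).
So ∂z/∂x = −n_x/n_z = 0.536458018 and ∂z/∂y = −n_y/n_z = −0.904684653.
Intercept c from Station 101: 530.9 − 376442.25 + 4149158.84 = 3773247.49.
At (701581, 4585997): z = 376368.8 − 4148881.1 + 3773247.49 = 735.1 m.

735.1 m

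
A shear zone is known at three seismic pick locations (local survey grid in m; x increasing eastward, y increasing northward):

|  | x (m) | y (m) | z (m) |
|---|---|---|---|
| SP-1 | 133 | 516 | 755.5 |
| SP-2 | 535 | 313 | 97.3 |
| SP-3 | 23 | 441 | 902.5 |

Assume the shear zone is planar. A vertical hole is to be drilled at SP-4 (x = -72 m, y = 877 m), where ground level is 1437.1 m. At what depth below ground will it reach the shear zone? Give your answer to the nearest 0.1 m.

280.7 m

Let the plane be z = a·x + b·y + c.
SP-2−SP-1: 402a − 203b = −658.2;  SP-3−SP-1: −110a − 75b = 147.
Solving gives a = −1.50926, b = 0.25358.
Then c = 755.5 − a·133 − b·516 = 825.38.
At (-72, 877): z_contact = 108.67 + 222.39 + 825.38 = 1156.44 m.
Depth below ground = 1437.1 − 1156.44 = 280.7 m.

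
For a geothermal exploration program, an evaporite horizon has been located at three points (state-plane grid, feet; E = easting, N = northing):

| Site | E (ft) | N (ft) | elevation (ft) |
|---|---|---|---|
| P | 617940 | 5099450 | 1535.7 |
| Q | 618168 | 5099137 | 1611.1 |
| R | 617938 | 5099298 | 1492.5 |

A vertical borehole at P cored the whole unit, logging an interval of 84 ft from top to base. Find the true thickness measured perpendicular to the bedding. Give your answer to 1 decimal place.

Two edge vectors: P→Q = (228, -313, 75.4), P→R = (-2, -152, -43.2).
Normal n = (P→Q) × (P→R) = (24982.4, 9698.8, -35282).
So ∂z/∂E = −n_x/n_z = 0.70808 and ∂z/∂N = −n_y/n_z = 0.27489.
|∇z| = √(a²+b²) = 0.75957, so dip δ = arctan(0.75957) = 37.22°.
True thickness = vertical thickness × cos δ = 84 × cos 37.22° = 66.9 ft.

66.9 ft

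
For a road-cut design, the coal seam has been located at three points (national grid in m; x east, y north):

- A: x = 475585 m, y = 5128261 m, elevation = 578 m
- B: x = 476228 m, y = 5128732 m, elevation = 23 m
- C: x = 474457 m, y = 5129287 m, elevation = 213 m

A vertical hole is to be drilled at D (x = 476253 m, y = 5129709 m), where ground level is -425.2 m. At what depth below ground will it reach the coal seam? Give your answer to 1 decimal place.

266.2 m

Two edge vectors: A→B = (643, 471, -555), A→C = (-1128, 1026, -365).
Normal n = (A→B) × (A→C) = (397515, 860735, 1191006).
So ∂z/∂x = −n_x/n_z = −0.333764062 and ∂z/∂y = −n_y/n_z = −0.722695771.
Intercept c from A: 578 + 158733.18 + 3706172.54 = 3865483.72.
At (476253, 5129709): z_contact = −158956.14 − 3707219.00 + 3865483.72 = -691.42 m.
Depth below ground = -425.2 − (-691.42) = 266.2 m.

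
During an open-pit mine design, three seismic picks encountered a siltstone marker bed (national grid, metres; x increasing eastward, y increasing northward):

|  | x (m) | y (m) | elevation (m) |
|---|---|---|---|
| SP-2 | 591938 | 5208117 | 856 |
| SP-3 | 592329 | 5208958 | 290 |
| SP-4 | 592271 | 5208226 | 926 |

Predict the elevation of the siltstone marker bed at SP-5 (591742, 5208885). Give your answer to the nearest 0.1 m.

58.3 m

Two edge vectors: SP-2→SP-3 = (391, 841, -566), SP-2→SP-4 = (333, 109, 70).
Normal n = (SP-2→SP-3) × (SP-2→SP-4) = (120564, -215848, -237434).
So ∂z/∂x = −n_x/n_z = 0.507779004 and ∂z/∂y = −n_y/n_z = −0.909086315.
Intercept c from SP-2: 856 − 300573.69 + 4734627.89 = 4434910.20.
At (591742, 5208885): z = 300474.2 − 4735326.1 + 4434910.20 = 58.3 m.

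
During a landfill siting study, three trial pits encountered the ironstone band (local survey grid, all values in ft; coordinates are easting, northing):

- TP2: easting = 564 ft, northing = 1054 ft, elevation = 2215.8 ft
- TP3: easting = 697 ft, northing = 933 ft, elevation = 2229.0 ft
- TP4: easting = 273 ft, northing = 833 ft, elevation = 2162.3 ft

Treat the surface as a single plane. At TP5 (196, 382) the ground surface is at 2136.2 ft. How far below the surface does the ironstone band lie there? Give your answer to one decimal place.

8.0 ft

Two edge vectors: TP2→TP3 = (133, -121, 13.2), TP2→TP4 = (-291, -221, -53.5).
Normal n = (TP2→TP3) × (TP2→TP4) = (9390.7, 3274.3, -64604).
So ∂z/∂easting = −n_x/n_z = 0.145358 and ∂z/∂northing = −n_y/n_z = 0.050683.
Intercept c from TP2: 2215.8 − 81.98 − 53.42 = 2080.40.
At (196, 382): z_contact = 28.49 + 19.36 + 2080.40 = 2128.25 ft.
Depth below ground = 2136.2 − 2128.25 = 8.0 ft.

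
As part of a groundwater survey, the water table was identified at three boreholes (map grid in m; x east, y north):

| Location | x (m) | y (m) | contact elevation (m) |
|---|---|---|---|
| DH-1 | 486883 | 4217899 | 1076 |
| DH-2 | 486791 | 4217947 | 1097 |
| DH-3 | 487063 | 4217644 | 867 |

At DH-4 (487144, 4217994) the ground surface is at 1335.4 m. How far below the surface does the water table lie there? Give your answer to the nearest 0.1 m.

Let the plane be z = a·x + b·y + c.
DH-2−DH-1: −92a + 48b = 21;  DH-3−DH-1: 180a − 255b = −209.
Solving gives a = 0.315587045, b = 1.042375169.
Then c = 1076 − a·486883 − b·4217899 = −4549211.15.
At (487144, 4217994): z_contact = 153736.34 + 4396732.21 − 4549211.15 = 1257.39 m.
Depth below ground = 1335.4 − 1257.39 = 78.0 m.

78.0 m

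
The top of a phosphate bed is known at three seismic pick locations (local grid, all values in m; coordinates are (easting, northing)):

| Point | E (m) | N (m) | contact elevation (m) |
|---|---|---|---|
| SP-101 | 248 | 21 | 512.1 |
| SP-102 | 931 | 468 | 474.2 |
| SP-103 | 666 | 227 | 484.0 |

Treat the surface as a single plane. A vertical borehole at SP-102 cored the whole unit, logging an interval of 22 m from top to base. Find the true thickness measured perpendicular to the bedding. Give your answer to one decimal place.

Let the plane be z = a·E + b·N + c.
SP-102−SP-101: 683a + 447b = −37.9;  SP-103−SP-101: 418a + 206b = −28.1.
Solving gives a = −0.10300, b = 0.07259.
|∇z| = √(a²+b²) = 0.12601, so dip δ = arctan(0.12601) = 7.18°.
True thickness = vertical thickness × cos δ = 22 × cos 7.18° = 21.8 m.

21.8 m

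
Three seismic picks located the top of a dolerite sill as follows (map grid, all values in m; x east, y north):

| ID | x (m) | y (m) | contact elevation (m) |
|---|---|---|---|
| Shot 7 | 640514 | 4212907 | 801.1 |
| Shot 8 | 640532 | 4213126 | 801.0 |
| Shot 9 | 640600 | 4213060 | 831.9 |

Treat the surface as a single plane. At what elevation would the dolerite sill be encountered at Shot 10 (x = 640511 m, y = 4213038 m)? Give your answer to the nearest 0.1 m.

Two edge vectors: Shot 7→Shot 8 = (18, 219, -0.1), Shot 7→Shot 9 = (86, 153, 30.8).
Normal n = (Shot 7→Shot 8) × (Shot 7→Shot 9) = (6760.5, -563, -16080).
So ∂z/∂x = −n_x/n_z = 0.420429104 and ∂z/∂y = −n_y/n_z = −0.035012438.
Intercept c from Shot 7: 801.1 − 269290.73 + 147504.14 = −120985.48.
At (640511, 4213038): z = 269289.5 − 147508.7 − 120985.48 = 795.3 m.

795.3 m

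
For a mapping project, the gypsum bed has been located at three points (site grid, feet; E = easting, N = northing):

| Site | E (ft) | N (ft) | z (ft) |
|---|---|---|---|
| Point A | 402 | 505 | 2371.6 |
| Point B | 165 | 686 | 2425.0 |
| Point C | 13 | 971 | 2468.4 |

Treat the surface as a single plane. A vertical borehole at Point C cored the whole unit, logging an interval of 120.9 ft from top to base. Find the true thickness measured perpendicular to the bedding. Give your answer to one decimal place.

118.7 ft

Let the plane be z = a·E + b·N + c.
Point B−Point A: −237a + 181b = 53.4;  Point C−Point A: −389a + 466b = 96.8.
Solving gives a = −0.18394, b = 0.05418.
|∇z| = √(a²+b²) = 0.19175, so dip δ = arctan(0.19175) = 10.85°.
True thickness = vertical thickness × cos δ = 120.9 × cos 10.85° = 118.7 ft.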